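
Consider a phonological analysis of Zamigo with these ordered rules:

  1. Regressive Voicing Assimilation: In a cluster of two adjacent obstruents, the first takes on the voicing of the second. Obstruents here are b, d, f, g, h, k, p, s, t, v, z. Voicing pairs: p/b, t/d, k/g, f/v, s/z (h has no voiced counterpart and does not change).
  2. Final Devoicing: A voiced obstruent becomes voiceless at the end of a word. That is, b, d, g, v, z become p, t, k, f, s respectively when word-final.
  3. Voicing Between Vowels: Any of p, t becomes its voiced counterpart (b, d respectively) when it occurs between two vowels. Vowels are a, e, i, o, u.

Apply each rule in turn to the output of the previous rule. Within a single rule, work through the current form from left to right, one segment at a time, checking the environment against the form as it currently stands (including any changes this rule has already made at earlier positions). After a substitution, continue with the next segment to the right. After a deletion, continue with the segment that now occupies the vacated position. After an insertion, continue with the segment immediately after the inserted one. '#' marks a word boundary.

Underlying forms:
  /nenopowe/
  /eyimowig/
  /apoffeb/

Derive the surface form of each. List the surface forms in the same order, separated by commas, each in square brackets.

/nenopowe/:
  1 Regressive Voicing Assimilation: no change — [nenopowe]
  2 Final Devoicing: no change — [nenopowe]
  3 Voicing Between Vowels: [nenopowe] → [nenobowe]
/eyimowig/:
  1 Regressive Voicing Assimilation: no change — [eyimowig]
  2 Final Devoicing: [eyimowig] → [eyimowik]
  3 Voicing Between Vowels: no change — [eyimowik]
/apoffeb/:
  1 Regressive Voicing Assimilation: no change — [apoffeb]
  2 Final Devoicing: [apoffeb] → [apoffep]
  3 Voicing Between Vowels: [apoffep] → [aboffep]

[nenobowe], [eyimowik], [aboffep]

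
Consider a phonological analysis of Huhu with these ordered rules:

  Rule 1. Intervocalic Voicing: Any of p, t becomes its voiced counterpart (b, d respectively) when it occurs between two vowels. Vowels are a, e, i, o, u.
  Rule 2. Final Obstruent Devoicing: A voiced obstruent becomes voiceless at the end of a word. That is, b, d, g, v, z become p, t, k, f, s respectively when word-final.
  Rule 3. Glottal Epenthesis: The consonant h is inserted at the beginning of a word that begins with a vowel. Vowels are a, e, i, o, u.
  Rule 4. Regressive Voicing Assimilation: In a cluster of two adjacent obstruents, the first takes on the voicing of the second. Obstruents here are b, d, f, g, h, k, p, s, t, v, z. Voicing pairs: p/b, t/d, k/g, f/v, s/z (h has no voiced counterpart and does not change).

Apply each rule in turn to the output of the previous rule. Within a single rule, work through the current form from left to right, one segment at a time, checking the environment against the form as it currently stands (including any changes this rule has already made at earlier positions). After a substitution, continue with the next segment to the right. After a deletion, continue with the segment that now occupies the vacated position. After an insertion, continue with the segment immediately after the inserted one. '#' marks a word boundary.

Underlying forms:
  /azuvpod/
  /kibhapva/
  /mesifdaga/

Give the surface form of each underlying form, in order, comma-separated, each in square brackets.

[hazufpot], [kiphabva], [mesivdaga]

/azuvpod/:
  Rule 1 Intervocalic Voicing: no change — [azuvpod]
  Rule 2 Final Obstruent Devoicing: [azuvpod] → [azuvpot]
  Rule 3 Glottal Epenthesis: [azuvpot] → [hazuvpot]
  Rule 4 Regressive Voicing Assimilation: [hazuvpot] → [hazufpot]
/kibhapva/:
  Rule 1 Intervocalic Voicing: no change — [kibhapva]
  Rule 2 Final Obstruent Devoicing: no change — [kibhapva]
  Rule 3 Glottal Epenthesis: no change — [kibhapva]
  Rule 4 Regressive Voicing Assimilation: [kibhapva] → [kiphabva]
/mesifdaga/:
  Rule 1 Intervocalic Voicing: no change — [mesifdaga]
  Rule 2 Final Obstruent Devoicing: no change — [mesifdaga]
  Rule 3 Glottal Epenthesis: no change — [mesifdaga]
  Rule 4 Regressive Voicing Assimilation: [mesifdaga] → [mesivdaga]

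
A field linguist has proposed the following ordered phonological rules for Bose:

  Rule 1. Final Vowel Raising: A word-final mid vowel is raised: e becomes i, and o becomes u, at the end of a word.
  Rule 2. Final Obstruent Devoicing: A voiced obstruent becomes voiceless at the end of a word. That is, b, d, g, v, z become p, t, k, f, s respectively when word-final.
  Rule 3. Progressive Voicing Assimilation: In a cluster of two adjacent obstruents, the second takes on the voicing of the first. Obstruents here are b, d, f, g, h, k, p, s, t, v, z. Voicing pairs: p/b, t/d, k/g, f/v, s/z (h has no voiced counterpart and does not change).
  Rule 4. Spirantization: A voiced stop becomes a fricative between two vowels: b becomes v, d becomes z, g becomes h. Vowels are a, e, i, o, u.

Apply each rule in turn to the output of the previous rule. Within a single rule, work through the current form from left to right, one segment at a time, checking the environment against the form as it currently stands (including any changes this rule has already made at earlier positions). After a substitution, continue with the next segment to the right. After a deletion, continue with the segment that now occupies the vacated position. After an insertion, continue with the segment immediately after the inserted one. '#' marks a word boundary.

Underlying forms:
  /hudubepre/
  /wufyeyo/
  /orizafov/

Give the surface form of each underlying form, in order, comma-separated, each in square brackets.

[huzuvepri], [wufyeyu], [orizafof]

/hudubepre/:
  Rule 1 Final Vowel Raising: [hudubepre] → [hudubepri]
  Rule 2 Final Obstruent Devoicing: no change — [hudubepri]
  Rule 3 Progressive Voicing Assimilation: no change — [hudubepri]
  Rule 4 Spirantization: [hudubepri] → [huzuvepri]
/wufyeyo/:
  Rule 1 Final Vowel Raising: [wufyeyo] → [wufyeyu]
  Rule 2 Final Obstruent Devoicing: no change — [wufyeyu]
  Rule 3 Progressive Voicing Assimilation: no change — [wufyeyu]
  Rule 4 Spirantization: no change — [wufyeyu]
/orizafov/:
  Rule 1 Final Vowel Raising: no change — [orizafov]
  Rule 2 Final Obstruent Devoicing: [orizafov] → [orizafof]
  Rule 3 Progressive Voicing Assimilation: no change — [orizafof]
  Rule 4 Spirantization: no change — [orizafof]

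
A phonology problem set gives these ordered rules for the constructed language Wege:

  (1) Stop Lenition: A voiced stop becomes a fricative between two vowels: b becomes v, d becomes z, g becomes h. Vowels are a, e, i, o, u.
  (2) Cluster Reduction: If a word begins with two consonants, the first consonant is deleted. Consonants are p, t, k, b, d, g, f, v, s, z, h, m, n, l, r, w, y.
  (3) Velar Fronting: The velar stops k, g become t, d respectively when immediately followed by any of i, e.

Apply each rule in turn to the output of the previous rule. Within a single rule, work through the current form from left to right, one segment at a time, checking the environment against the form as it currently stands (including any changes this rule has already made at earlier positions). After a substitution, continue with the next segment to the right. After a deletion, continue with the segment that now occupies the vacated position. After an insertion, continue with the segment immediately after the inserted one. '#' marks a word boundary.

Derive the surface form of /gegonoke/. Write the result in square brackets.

[dehonote]

(1) Stop Lenition: [gegonoke] → [gehonoke]
(2) Cluster Reduction: no change — [gehonoke]
(3) Velar Fronting: [gehonoke] → [dehonote]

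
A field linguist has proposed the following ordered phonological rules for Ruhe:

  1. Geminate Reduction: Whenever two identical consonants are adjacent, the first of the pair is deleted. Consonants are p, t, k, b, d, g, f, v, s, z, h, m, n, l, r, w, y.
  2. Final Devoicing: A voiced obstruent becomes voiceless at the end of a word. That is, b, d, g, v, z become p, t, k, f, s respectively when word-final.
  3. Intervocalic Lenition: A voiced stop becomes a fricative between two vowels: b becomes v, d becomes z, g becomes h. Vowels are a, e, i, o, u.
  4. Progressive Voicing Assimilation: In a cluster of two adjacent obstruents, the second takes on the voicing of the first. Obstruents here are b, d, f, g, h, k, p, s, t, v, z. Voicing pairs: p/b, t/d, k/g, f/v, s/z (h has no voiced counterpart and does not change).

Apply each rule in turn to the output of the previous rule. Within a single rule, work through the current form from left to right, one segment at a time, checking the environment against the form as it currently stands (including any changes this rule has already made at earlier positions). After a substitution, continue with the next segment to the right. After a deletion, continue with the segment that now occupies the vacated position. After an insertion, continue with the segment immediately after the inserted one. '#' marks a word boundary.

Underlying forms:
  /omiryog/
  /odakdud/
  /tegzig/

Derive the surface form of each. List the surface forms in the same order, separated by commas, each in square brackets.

/omiryog/:
  1 Geminate Reduction: no change — [omiryog]
  2 Final Devoicing: [omiryog] → [omiryok]
  3 Intervocalic Lenition: no change — [omiryok]
  4 Progressive Voicing Assimilation: no change — [omiryok]
/odakdud/:
  1 Geminate Reduction: no change — [odakdud]
  2 Final Devoicing: [odakdud] → [odakdut]
  3 Intervocalic Lenition: [odakdut] → [ozakdut]
  4 Progressive Voicing Assimilation: [ozakdut] → [ozaktut]
/tegzig/:
  1 Geminate Reduction: no change — [tegzig]
  2 Final Devoicing: [tegzig] → [tegzik]
  3 Intervocalic Lenition: no change — [tegzik]
  4 Progressive Voicing Assimilation: no change — [tegzik]

[omiryok], [ozaktut], [tegzik]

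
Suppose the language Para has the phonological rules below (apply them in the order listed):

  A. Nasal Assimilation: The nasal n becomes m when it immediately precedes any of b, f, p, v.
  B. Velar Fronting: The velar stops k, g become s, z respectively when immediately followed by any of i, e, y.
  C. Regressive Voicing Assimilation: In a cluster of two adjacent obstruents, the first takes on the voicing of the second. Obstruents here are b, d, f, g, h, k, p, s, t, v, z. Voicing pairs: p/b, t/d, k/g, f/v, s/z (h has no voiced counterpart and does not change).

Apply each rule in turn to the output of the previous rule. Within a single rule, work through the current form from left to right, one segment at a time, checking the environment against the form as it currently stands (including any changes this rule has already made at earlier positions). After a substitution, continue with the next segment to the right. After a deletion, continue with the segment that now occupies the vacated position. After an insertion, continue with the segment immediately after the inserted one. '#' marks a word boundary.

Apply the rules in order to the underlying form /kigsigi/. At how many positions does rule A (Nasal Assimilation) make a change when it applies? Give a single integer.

0

A Nasal Assimilation: no change — [kigsigi]
B Velar Fronting: [kigsigi] → [sigsizi]
C Regressive Voicing Assimilation: [sigsizi] → [siksizi]
Rule A changed 0 position(s).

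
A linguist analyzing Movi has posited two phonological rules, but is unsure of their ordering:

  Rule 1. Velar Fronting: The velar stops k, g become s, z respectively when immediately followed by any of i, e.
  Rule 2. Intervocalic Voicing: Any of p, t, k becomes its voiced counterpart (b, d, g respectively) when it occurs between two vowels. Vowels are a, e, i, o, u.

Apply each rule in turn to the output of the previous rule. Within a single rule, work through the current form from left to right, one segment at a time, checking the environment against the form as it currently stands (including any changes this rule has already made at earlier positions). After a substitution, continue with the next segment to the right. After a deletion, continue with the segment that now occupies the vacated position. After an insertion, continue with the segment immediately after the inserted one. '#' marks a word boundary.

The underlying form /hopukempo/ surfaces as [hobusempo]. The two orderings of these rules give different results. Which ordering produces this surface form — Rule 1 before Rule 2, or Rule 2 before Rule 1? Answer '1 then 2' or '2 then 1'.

1 then 2

Order 1 then 2:
  1 Velar Fronting: [hopukempo] → [hopusempo]
  2 Intervocalic Voicing: [hopusempo] → [hobusempo]
  result: [hobusempo]
Order 2 then 1:
  2 Intervocalic Voicing: [hopukempo] → [hobugempo]
  1 Velar Fronting: [hobugempo] → [hobuzempo]
  result: [hobuzempo]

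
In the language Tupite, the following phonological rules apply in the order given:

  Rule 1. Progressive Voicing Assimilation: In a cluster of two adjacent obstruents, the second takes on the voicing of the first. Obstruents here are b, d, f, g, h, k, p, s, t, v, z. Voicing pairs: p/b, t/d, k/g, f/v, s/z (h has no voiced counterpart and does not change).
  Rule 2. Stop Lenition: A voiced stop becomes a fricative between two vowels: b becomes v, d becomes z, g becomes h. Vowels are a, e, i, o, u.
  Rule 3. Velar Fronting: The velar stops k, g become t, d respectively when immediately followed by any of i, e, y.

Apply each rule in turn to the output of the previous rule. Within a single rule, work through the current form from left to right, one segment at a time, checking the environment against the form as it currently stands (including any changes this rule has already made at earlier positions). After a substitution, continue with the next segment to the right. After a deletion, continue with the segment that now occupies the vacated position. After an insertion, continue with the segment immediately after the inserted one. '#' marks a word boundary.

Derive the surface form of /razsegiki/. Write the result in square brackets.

[razzehiti]

Rule 1 Progressive Voicing Assimilation: [razsegiki] → [razzegiki]
Rule 2 Stop Lenition: [razzegiki] → [razzehiki]
Rule 3 Velar Fronting: [razzehiki] → [razzehiti]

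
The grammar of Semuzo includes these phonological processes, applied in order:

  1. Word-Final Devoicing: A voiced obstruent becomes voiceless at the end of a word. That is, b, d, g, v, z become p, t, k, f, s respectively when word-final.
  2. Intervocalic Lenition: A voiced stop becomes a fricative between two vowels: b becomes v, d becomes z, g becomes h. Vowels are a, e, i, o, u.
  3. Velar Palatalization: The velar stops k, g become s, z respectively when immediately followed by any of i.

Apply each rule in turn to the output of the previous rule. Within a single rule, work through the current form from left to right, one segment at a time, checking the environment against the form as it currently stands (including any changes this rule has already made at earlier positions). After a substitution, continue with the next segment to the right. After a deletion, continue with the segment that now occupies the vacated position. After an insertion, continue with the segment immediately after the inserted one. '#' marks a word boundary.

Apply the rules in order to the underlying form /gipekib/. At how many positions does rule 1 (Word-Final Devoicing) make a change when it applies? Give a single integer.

1 Word-Final Devoicing: [gipekib] → [gipekip]
2 Intervocalic Lenition: no change — [gipekip]
3 Velar Palatalization: [gipekip] → [zipesip]
Rule 1 changed 1 position(s).

1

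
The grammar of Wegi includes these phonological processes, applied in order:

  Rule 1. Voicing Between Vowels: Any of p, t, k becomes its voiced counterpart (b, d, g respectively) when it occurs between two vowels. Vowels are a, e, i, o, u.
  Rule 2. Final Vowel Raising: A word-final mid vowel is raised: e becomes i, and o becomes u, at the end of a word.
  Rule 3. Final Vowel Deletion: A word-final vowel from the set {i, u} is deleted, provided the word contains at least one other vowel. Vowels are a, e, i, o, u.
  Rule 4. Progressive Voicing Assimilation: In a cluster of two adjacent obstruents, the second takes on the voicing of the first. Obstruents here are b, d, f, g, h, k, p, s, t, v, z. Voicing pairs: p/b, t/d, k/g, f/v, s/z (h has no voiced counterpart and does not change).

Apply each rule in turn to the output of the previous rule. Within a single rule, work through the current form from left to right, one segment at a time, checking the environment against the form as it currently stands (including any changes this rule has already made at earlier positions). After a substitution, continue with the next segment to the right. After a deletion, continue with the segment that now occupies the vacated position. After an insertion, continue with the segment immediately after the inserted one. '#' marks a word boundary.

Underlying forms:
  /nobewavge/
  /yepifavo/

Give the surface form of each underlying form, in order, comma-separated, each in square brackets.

/nobewavge/:
  Rule 1 Voicing Between Vowels: no change — [nobewavge]
  Rule 2 Final Vowel Raising: [nobewavge] → [nobewavgi]
  Rule 3 Final Vowel Deletion: [nobewavgi] → [nobewavg]
  Rule 4 Progressive Voicing Assimilation: no change — [nobewavg]
/yepifavo/:
  Rule 1 Voicing Between Vowels: [yepifavo] → [yebifavo]
  Rule 2 Final Vowel Raising: [yebifavo] → [yebifavu]
  Rule 3 Final Vowel Deletion: [yebifavu] → [yebifav]
  Rule 4 Progressive Voicing Assimilation: no change — [yebifav]

[nobewavg], [yebifav]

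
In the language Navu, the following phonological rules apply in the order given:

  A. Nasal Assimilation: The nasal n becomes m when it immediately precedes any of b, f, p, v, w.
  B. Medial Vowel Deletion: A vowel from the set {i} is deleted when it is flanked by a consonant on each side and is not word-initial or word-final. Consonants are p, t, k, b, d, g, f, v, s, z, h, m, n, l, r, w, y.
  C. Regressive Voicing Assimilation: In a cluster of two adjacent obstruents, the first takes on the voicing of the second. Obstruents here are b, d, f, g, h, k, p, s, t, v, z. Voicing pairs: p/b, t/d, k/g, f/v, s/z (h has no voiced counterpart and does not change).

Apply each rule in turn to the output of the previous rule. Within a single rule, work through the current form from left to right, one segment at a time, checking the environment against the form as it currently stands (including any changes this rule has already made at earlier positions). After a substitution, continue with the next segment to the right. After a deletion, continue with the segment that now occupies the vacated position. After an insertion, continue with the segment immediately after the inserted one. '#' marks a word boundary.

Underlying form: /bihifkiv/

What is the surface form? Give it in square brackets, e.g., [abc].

A Nasal Assimilation: no change — [bihifkiv]
B Medial Vowel Deletion: [bihifkiv] → [bhfkv]
C Regressive Voicing Assimilation: [bhfkv] → [phfgv]

[phfgv]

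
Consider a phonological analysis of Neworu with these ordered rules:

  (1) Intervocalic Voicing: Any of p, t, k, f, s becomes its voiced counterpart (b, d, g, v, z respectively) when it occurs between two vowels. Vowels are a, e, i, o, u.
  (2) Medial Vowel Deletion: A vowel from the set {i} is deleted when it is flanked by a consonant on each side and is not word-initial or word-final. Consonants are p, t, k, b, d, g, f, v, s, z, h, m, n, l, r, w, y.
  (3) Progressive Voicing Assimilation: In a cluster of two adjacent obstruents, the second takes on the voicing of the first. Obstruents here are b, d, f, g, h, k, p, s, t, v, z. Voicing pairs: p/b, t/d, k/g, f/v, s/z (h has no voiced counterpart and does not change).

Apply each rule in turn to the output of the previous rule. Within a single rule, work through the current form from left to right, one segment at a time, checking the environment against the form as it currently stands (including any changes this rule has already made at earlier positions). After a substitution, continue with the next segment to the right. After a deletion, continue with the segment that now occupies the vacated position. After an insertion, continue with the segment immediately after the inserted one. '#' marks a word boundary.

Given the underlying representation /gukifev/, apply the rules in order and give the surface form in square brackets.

[gugvev]

(1) Intervocalic Voicing: [gukifev] → [gugivev]
(2) Medial Vowel Deletion: [gugivev] → [gugvev]
(3) Progressive Voicing Assimilation: no change — [gugvev]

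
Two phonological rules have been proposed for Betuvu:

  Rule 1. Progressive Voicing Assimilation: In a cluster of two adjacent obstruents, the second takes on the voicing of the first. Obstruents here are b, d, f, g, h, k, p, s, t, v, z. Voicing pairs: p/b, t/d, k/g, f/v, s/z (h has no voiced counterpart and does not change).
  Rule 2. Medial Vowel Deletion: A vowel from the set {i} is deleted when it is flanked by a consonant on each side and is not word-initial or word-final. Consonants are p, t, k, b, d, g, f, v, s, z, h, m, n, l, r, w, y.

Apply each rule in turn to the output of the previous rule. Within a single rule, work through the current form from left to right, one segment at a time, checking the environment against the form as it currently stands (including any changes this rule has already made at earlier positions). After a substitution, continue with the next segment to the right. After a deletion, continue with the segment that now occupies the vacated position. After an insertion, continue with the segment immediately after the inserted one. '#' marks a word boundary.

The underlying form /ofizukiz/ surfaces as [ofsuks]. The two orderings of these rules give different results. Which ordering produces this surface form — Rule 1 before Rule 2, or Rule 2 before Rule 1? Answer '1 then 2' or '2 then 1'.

Order 1 then 2:
  1 Progressive Voicing Assimilation: no change — [ofizukiz]
  2 Medial Vowel Deletion: [ofizukiz] → [ofzukz]
  result: [ofzukz]
Order 2 then 1:
  2 Medial Vowel Deletion: [ofizukiz] → [ofzukz]
  1 Progressive Voicing Assimilation: [ofzukz] → [ofsuks]
  result: [ofsuks]

2 then 1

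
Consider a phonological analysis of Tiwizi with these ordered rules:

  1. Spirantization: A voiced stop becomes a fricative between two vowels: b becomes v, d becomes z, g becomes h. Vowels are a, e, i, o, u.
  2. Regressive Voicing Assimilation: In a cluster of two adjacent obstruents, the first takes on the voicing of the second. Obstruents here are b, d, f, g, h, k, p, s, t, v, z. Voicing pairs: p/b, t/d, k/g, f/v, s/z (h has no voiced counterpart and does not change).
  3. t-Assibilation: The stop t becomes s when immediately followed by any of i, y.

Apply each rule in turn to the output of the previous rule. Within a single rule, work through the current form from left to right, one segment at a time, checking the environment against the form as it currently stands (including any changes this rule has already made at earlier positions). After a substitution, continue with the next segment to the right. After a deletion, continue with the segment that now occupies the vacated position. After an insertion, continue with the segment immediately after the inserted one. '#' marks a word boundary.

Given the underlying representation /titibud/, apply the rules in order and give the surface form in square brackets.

[sisivud]

1 Spirantization: [titibud] → [titivud]
2 Regressive Voicing Assimilation: no change — [titivud]
3 t-Assibilation: [titivud] → [sisivud]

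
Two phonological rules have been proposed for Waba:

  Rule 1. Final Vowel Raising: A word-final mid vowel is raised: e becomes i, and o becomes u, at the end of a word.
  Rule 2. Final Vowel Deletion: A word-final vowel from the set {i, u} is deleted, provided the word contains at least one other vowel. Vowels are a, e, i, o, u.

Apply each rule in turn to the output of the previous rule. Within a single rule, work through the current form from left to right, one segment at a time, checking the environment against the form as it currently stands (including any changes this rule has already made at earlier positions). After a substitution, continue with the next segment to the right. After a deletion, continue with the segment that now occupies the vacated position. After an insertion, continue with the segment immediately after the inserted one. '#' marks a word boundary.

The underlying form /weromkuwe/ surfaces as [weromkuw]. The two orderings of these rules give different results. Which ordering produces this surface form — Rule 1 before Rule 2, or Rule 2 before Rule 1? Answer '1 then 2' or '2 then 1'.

Order 1 then 2:
  1 Final Vowel Raising: [weromkuwe] → [weromkuwi]
  2 Final Vowel Deletion: [weromkuwi] → [weromkuw]
  result: [weromkuw]
Order 2 then 1:
  2 Final Vowel Deletion: no change — [weromkuwe]
  1 Final Vowel Raising: [weromkuwe] → [weromkuwi]
  result: [weromkuwi]

1 then 2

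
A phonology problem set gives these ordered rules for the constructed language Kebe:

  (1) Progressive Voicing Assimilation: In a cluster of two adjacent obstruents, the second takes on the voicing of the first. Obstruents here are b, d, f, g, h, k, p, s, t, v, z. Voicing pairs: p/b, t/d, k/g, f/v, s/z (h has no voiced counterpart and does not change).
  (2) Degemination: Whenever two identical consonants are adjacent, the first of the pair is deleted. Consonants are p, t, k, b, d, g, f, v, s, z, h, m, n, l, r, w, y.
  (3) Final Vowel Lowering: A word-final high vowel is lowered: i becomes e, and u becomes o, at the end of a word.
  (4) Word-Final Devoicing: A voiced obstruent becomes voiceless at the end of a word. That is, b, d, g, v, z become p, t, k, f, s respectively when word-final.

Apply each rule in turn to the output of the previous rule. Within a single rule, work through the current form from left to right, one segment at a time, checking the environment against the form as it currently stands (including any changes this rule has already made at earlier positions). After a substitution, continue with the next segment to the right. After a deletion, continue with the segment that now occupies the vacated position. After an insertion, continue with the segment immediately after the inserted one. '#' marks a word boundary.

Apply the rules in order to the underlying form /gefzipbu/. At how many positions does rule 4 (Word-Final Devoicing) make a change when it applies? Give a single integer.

0

(1) Progressive Voicing Assimilation: [gefzipbu] → [gefsippu]
(2) Degemination: [gefsippu] → [gefsipu]
(3) Final Vowel Lowering: [gefsipu] → [gefsipo]
(4) Word-Final Devoicing: no change — [gefsipo]
Rule 4 changed 0 position(s).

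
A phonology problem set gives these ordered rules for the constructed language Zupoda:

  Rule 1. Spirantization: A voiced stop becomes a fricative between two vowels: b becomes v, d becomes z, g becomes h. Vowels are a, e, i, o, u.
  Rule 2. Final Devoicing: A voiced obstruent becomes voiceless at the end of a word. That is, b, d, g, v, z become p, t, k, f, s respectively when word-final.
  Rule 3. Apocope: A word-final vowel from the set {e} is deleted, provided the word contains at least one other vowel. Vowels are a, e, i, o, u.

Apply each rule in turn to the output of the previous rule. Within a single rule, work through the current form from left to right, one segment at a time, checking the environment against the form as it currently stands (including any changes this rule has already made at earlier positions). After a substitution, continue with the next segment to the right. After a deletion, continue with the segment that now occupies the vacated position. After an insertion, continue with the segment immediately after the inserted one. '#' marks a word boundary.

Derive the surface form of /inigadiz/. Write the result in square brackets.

Rule 1 Spirantization: [inigadiz] → [inihaziz]
Rule 2 Final Devoicing: [inihaziz] → [inihazis]
Rule 3 Apocope: no change — [inihazis]

[inihazis]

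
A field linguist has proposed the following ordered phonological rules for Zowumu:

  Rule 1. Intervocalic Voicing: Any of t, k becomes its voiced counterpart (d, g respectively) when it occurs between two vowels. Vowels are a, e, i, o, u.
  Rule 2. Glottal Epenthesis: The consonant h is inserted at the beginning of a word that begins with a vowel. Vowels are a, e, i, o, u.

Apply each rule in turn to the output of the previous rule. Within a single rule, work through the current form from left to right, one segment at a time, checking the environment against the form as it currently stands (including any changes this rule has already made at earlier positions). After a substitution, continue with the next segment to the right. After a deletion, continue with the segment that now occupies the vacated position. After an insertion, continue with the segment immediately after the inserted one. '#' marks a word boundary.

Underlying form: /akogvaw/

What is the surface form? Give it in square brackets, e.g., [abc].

Rule 1 Intervocalic Voicing: [akogvaw] → [agogvaw]
Rule 2 Glottal Epenthesis: [agogvaw] → [hagogvaw]

[hagogvaw]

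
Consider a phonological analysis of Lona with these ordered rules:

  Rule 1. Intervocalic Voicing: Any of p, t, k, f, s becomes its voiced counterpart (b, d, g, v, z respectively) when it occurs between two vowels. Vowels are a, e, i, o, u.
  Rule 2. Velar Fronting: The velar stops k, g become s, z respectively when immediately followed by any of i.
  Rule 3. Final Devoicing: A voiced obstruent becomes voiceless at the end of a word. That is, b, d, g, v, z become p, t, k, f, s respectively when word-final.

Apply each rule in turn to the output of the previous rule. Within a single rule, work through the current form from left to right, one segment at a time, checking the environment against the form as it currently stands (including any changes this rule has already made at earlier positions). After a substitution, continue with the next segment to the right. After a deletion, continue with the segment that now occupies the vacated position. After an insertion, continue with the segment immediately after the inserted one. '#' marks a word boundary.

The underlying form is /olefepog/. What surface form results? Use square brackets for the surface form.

[olevebok]

Rule 1 Intervocalic Voicing: [olefepog] → [olevebog]
Rule 2 Velar Fronting: no change — [olevebog]
Rule 3 Final Devoicing: [olevebog] → [olevebok]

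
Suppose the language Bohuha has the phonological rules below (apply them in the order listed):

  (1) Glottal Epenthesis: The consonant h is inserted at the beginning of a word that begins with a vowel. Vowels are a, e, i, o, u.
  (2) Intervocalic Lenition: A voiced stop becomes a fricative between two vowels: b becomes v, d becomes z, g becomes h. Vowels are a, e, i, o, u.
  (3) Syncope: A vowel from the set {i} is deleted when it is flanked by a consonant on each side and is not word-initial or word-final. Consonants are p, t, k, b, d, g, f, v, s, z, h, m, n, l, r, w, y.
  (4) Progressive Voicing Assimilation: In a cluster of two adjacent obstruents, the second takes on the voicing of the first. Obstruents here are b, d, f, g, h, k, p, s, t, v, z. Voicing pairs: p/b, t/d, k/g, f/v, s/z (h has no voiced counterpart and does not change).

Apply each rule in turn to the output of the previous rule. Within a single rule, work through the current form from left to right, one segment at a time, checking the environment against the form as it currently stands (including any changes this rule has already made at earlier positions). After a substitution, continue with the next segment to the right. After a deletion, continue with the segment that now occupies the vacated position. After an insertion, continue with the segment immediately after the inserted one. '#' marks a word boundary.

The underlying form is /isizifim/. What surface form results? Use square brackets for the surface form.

(1) Glottal Epenthesis: [isizifim] → [hisizifim]
(2) Intervocalic Lenition: no change — [hisizifim]
(3) Syncope: [hisizifim] → [hszfm]
(4) Progressive Voicing Assimilation: [hszfm] → [hssfm]

[hssfm]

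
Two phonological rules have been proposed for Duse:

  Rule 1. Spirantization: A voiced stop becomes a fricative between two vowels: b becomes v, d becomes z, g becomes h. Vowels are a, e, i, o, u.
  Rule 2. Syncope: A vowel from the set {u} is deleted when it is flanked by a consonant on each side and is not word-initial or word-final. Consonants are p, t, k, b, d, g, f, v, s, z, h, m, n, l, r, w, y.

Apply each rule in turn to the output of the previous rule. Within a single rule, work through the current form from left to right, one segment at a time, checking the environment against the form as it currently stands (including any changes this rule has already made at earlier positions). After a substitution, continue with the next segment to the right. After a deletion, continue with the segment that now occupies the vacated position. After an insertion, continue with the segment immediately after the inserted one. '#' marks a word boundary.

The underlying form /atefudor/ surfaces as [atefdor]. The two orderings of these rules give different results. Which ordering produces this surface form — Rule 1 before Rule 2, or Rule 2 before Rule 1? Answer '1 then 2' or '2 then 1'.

2 then 1

Order 1 then 2:
  1 Spirantization: [atefudor] → [atefuzor]
  2 Syncope: [atefuzor] → [atefzor]
  result: [atefzor]
Order 2 then 1:
  2 Syncope: [atefudor] → [atefdor]
  1 Spirantization: no change — [atefdor]
  result: [atefdor]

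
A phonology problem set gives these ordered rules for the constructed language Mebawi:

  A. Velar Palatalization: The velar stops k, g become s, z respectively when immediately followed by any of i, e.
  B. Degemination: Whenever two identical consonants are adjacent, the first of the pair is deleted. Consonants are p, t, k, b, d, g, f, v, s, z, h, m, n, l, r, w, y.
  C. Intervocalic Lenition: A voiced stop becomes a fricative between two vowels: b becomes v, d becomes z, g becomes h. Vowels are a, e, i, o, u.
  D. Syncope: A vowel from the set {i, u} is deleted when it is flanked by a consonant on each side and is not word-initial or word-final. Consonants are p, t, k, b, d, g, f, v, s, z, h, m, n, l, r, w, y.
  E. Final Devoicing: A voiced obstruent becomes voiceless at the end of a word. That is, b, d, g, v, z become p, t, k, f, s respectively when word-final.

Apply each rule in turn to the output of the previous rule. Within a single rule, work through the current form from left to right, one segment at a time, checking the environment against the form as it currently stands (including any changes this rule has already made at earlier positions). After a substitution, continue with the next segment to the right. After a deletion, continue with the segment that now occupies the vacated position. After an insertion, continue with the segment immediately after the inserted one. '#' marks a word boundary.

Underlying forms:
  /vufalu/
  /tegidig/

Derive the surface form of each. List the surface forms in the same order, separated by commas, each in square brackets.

/vufalu/:
  A Velar Palatalization: no change — [vufalu]
  B Degemination: no change — [vufalu]
  C Intervocalic Lenition: no change — [vufalu]
  D Syncope: [vufalu] → [vfalu]
  E Final Devoicing: no change — [vfalu]
/tegidig/:
  A Velar Palatalization: [tegidig] → [tezidig]
  B Degemination: no change — [tezidig]
  C Intervocalic Lenition: [tezidig] → [tezizig]
  D Syncope: [tezizig] → [tezzg]
  E Final Devoicing: [tezzg] → [tezzk]

[vfalu], [tezzk]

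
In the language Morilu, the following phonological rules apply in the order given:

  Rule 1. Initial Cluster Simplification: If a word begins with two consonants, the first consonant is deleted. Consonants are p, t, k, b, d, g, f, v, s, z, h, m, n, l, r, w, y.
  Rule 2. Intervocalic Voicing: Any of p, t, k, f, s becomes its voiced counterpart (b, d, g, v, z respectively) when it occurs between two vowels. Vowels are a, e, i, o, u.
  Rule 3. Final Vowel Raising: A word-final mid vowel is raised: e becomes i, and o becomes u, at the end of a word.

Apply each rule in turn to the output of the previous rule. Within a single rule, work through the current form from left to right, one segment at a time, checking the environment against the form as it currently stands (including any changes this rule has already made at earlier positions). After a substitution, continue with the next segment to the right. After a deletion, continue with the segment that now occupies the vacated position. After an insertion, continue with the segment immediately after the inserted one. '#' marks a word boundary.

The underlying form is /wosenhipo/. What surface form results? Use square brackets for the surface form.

Rule 1 Initial Cluster Simplification: no change — [wosenhipo]
Rule 2 Intervocalic Voicing: [wosenhipo] → [wozenhibo]
Rule 3 Final Vowel Raising: [wozenhibo] → [wozenhibu]

[wozenhibu]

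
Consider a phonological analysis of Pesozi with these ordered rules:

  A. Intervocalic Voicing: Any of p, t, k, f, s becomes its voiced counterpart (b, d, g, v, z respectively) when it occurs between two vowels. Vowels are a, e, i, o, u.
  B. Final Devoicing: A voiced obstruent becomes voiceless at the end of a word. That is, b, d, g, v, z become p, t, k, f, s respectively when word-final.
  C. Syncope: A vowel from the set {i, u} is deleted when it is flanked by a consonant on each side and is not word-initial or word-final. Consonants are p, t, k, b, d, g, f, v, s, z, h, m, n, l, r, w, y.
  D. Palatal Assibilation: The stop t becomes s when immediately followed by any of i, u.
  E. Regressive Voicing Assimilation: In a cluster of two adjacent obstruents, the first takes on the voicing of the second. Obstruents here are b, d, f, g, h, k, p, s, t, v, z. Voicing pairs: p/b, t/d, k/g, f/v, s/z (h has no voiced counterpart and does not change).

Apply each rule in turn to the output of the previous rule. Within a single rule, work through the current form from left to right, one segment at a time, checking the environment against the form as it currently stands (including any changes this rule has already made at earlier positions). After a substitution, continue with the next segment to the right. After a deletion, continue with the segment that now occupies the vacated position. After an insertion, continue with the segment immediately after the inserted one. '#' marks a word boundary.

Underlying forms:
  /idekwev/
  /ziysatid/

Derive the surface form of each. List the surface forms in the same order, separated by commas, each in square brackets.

[idekwef], [zysatt]

/idekwev/:
  A Intervocalic Voicing: no change — [idekwev]
  B Final Devoicing: [idekwev] → [idekwef]
  C Syncope: no change — [idekwef]
  D Palatal Assibilation: no change — [idekwef]
  E Regressive Voicing Assimilation: no change — [idekwef]
/ziysatid/:
  A Intervocalic Voicing: [ziysatid] → [ziysadid]
  B Final Devoicing: [ziysadid] → [ziysadit]
  C Syncope: [ziysadit] → [zysadt]
  D Palatal Assibilation: no change — [zysadt]
  E Regressive Voicing Assimilation: [zysadt] → [zysatt]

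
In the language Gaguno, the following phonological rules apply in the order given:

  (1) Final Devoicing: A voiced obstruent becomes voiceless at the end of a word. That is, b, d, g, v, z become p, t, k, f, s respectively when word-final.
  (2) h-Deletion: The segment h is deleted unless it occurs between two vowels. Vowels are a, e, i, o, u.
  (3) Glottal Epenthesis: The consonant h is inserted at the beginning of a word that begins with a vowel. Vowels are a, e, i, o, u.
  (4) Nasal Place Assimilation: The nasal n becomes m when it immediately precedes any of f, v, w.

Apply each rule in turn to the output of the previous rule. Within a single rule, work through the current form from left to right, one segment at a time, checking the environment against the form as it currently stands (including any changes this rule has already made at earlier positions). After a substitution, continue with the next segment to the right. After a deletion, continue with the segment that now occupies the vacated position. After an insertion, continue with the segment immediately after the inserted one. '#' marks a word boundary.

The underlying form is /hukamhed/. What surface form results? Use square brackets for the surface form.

[hukamet]

(1) Final Devoicing: [hukamhed] → [hukamhet]
(2) h-Deletion: [hukamhet] → [ukamet]
(3) Glottal Epenthesis: [ukamet] → [hukamet]
(4) Nasal Place Assimilation: no change — [hukamet]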